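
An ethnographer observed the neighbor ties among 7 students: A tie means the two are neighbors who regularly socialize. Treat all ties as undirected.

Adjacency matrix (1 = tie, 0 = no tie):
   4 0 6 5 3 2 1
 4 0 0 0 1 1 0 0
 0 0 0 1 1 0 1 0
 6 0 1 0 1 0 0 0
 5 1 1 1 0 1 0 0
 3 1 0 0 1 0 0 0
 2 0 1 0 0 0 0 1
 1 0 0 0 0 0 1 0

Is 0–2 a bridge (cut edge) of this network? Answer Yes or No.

Without the 0–2 edge there is no alternate route between 0 and 2, so the network disconnects. It is a bridge.

Yes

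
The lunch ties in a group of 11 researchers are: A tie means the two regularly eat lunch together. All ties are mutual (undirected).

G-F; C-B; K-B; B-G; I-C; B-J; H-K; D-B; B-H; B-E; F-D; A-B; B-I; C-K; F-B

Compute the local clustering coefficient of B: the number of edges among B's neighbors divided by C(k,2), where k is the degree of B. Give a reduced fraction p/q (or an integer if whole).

1/9

B's neighbors: A, C, D, E, F, G, H, I, J, and K (k = 10).
Possible neighbor pairs: C(10,2) = 45. Edges among them: C–I, C–K, D–F, F–G, H–K → e = 5.
Clustering(B) = 5/45 = 1/9.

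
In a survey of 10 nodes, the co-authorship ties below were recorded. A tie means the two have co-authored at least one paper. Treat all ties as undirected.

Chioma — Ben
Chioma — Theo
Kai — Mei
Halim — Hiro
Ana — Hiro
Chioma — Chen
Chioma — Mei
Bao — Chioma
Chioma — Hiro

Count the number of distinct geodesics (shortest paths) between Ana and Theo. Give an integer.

The shortest distance is 3, and the only length-3 path is Ana–Hiro–Chioma–Theo. So there is exactly 1 shortest path.

1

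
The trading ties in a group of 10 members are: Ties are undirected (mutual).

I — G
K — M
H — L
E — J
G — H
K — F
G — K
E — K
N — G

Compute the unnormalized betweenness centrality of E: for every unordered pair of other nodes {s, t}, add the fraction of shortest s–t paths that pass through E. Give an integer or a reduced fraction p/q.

8

Pairs whose geodesics pass through E — F–J: 1; I–J: 1; M–J: 1; L–J: 1; K–J: 1; G–J: 1; H–J: 1; N–J: 1.
All other pairs contribute 0.
Summing the contributions gives betweenness(E) = 8.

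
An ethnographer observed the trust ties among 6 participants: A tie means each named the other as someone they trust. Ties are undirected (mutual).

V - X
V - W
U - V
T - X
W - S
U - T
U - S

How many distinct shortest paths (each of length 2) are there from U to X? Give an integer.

2

The shortest distance is 2. The length-2 paths are: U–V–X; U–T–X.
That gives 2 distinct shortest paths.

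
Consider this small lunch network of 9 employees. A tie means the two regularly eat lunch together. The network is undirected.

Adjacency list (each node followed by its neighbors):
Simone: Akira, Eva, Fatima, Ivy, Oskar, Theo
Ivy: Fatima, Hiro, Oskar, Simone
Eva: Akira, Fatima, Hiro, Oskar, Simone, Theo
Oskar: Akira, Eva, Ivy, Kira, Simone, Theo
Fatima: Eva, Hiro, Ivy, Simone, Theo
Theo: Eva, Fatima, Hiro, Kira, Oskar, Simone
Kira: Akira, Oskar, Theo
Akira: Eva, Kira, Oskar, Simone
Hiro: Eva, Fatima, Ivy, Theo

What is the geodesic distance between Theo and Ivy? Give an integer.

One shortest route is Theo – Fatima – Ivy, which uses 2 edges, and Theo and Ivy are not directly tied, so nothing shorter exists. So d(Theo,Ivy) = 2.

2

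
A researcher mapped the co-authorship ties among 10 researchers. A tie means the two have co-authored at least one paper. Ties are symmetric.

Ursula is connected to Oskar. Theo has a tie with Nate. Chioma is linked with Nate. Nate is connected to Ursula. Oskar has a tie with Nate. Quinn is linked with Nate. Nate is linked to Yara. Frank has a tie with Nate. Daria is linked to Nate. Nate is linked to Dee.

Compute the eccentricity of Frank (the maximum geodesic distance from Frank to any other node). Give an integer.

2

Distances from Frank: Chioma:2, Daria:2, Dee:2, Nate:1, Oskar:2, Quinn:2, Theo:2, Ursula:2, Yara:2.
The largest is 2 (to Chioma, Dee, Quinn, Theo, Oskar, Daria, Yara, and Ursula), so the eccentricity of Frank is 2.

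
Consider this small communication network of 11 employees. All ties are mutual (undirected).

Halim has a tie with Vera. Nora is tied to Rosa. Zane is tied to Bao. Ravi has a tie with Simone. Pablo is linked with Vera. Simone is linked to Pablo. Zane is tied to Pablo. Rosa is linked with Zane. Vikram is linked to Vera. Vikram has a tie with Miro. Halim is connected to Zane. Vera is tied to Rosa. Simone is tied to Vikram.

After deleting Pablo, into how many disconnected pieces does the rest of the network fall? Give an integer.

Pablo's neighbors (Simone, Vera, and Zane) remain reachable from one another through other ties, so the rest of the network stays in one piece.

1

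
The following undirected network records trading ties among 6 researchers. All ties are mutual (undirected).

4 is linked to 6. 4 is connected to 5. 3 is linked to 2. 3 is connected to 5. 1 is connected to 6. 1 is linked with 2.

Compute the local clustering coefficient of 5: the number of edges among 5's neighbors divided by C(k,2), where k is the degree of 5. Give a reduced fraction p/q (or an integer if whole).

0

5's neighbors: 3 and 4 (k = 2).
Possible neighbor pairs: C(2,2) = 1. Edges among them: none → e = 0.
Clustering(5) = 0/1.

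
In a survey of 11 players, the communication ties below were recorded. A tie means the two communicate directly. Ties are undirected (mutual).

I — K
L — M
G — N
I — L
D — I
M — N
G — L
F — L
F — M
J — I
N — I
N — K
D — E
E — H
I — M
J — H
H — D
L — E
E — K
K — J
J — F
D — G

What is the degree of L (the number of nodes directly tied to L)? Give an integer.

5

L is directly tied to E, F, G, I, and M. That is 5 neighbors, so the degree of L is 5.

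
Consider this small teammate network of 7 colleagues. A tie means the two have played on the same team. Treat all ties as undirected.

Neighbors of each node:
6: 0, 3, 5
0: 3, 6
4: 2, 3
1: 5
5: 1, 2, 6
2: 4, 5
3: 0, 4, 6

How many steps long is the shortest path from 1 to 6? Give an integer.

One shortest route is 1 – 5 – 6, which uses 2 edges, and 1 and 6 are not directly tied, so nothing shorter exists. So d(1,6) = 2.

2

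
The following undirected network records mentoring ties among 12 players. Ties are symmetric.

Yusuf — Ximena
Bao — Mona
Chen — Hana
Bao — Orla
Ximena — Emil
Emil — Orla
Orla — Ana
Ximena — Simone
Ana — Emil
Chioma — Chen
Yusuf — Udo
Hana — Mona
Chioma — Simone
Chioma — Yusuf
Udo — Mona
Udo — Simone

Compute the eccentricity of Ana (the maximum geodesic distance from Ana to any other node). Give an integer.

Distances from Ana: Bao:2, Chen:5, Chioma:4, Emil:1, Hana:4, Mona:3, Orla:1, Simone:3, Udo:4, Ximena:2, Yusuf:3.
The largest is 5 (to Chen), so the eccentricity of Ana is 5.

5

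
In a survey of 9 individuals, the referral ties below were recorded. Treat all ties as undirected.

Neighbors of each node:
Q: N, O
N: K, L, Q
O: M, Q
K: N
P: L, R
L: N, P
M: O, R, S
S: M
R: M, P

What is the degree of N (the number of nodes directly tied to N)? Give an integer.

N is directly tied to K, L, and Q. That is 3 neighbors, so the degree of N is 3.

3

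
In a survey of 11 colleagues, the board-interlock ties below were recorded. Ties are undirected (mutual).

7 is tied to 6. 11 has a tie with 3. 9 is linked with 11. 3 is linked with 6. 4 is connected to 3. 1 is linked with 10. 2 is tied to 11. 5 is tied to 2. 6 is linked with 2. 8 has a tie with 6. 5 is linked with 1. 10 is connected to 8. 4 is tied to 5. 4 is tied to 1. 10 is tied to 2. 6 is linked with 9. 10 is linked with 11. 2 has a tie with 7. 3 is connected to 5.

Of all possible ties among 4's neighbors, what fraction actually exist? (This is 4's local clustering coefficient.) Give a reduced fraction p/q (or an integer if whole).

4's neighbors: 1, 3, and 5 (k = 3).
Possible neighbor pairs: C(3,2) = 3. Edges among them: 1–5, 3–5 → e = 2.
Clustering(4) = 2/3.

2/3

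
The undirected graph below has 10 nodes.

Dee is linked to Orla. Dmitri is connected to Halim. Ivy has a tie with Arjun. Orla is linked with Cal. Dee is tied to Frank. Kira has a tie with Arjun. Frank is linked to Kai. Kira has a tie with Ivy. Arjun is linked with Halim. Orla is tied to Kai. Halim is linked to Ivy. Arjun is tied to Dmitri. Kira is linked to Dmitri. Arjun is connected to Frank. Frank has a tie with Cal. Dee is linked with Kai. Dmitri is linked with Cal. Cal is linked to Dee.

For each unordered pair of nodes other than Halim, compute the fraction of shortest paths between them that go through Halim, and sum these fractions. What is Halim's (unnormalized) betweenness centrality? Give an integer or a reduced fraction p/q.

3/4

Pairs whose geodesics pass through Halim — Cal–Ivy: 1/4; Orla–Ivy: 1/6; Dmitri–Ivy: 1/3.
All other pairs contribute 0.
Summing the contributions gives betweenness(Halim) = 3/4.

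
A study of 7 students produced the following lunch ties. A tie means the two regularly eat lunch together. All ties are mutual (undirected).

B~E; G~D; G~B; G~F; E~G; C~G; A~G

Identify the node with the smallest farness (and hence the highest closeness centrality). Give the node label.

G

Farness (sum of distances to all others) for each node — A:11, B:10, C:11, D:11, E:10, F:11, G:6.
The smallest farness is 6, for G, so G has the highest closeness.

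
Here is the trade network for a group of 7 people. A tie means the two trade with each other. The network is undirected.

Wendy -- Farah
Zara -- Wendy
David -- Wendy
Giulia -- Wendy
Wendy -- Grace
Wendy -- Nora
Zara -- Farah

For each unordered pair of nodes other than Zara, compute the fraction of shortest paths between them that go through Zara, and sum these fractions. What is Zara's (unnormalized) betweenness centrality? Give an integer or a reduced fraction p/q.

No shortest path between any pair of other nodes passes through Zara.
Summing the contributions gives betweenness(Zara) = 0.

0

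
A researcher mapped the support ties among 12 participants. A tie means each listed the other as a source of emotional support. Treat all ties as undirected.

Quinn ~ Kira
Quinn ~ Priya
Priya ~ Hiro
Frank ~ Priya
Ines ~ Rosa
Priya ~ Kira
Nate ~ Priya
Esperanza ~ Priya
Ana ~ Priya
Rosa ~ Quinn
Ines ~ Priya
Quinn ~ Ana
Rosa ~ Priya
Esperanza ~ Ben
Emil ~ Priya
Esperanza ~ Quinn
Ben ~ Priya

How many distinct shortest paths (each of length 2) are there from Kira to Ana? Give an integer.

2

The shortest distance is 2. The length-2 paths are: Kira–Priya–Ana; Kira–Quinn–Ana.
That gives 2 distinct shortest paths.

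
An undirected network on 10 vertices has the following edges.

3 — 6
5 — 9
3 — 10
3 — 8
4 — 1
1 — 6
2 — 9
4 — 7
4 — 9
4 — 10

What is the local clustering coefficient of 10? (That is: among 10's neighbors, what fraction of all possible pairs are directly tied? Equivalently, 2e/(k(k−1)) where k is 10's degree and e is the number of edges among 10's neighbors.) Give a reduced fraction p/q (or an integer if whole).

0

10's neighbors: 3 and 4 (k = 2).
Possible neighbor pairs: C(2,2) = 1. Edges among them: none → e = 0.
Clustering(10) = 0/1.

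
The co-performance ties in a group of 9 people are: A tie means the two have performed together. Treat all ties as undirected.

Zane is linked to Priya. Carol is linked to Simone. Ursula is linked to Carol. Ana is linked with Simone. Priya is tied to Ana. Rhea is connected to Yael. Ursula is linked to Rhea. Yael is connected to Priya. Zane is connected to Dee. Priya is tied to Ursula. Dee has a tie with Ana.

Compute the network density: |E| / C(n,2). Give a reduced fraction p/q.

11/36

There are 11 edges and 9 nodes, so the maximum possible is C(9,2) = 36.
Density = 11/36.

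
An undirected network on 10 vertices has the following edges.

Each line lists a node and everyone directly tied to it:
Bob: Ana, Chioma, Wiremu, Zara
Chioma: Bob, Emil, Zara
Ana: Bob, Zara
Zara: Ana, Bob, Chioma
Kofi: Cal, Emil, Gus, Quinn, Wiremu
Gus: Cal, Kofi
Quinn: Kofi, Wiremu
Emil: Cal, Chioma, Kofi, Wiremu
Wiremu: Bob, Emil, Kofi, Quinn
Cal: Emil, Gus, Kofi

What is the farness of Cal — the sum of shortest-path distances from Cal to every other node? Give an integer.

19

Distances from Cal: Ana:4, Bob:3, Chioma:2, Emil:1, Gus:1, Kofi:1, Quinn:2, Wiremu:2, Zara:3.
Sum = 4 + 3 + 2 + 1 + 1 + 1 + 2 + 2 + 3 = 19.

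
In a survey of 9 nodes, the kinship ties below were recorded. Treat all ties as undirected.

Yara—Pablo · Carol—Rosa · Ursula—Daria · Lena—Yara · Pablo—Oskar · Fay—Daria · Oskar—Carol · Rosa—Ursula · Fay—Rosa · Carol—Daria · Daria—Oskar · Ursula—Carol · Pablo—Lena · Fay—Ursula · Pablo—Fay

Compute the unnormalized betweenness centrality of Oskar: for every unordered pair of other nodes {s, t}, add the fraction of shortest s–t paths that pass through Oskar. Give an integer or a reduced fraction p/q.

9/2

Pairs whose geodesics pass through Oskar — Yara–Daria: 1/2; Yara–Carol: 1; Pablo–Daria: 1/2; Pablo–Carol: 1; Lena–Daria: 1/2; Lena–Carol: 1.
All other pairs contribute 0.
Summing the contributions gives betweenness(Oskar) = 9/2.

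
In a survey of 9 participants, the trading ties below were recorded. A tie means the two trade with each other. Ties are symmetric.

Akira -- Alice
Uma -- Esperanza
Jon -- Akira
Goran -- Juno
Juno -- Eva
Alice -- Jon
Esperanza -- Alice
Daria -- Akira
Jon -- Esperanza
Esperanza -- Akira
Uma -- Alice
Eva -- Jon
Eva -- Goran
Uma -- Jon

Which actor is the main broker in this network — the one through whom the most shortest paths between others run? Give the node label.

Unnormalized betweenness of each node: Akira:7, Alice:2/3, Daria:0, Esperanza:2/3, Eva:12, Goran:0, Jon:47/3, Juno:0, Uma:0.
Jon has the largest value, 47/3, making it the main broker — the node through which the most shortest paths run.

Jon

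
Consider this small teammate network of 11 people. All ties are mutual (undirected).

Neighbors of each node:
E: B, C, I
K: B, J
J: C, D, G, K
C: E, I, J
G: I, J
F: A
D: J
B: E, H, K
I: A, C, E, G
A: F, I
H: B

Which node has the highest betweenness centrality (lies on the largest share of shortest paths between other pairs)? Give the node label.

I

Unnormalized betweenness of each node: A:9, B:11, C:6, D:0, E:10, F:0, G:4, H:0, I:37/2, J:29/2, K:5.
I has the largest value, 37/2, making it the main broker — the node through which the most shortest paths run.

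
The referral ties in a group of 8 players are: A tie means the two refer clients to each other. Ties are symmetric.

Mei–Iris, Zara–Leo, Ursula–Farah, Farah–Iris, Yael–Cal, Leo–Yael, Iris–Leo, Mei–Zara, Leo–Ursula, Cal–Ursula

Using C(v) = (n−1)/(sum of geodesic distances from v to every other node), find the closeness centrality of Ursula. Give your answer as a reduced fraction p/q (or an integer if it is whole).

Distances from Ursula: Cal:1, Farah:1, Iris:2, Leo:1, Mei:3, Yael:2, Zara:2. Sum = 12.
n = 8, so closeness = 7/12.

7/12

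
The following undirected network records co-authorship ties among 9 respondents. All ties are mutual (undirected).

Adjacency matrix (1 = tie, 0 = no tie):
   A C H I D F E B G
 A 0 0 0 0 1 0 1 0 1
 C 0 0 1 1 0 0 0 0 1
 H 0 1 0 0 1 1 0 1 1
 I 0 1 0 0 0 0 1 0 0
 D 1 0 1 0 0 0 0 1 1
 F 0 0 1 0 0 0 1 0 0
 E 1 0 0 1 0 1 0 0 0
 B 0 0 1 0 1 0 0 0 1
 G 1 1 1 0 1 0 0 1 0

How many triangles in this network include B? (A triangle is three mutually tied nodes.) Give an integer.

B's neighbors: D, G, and H.
Neighbor pairs that are themselves tied: B–D–G; B–D–H; B–G–H. Each forms one triangle with B, for 3 in total.

3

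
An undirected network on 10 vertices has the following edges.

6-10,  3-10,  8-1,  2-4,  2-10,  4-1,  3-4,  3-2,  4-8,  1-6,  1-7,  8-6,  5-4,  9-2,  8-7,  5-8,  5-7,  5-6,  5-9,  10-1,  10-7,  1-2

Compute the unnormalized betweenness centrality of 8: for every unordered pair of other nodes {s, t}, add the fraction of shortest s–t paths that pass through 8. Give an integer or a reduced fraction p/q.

7/6

Pairs whose geodesics pass through 8 — 6–4: 1/3; 6–7: 1/4; 1–5: 1/4; 4–7: 1/3.
All other pairs contribute 0.
Summing the contributions gives betweenness(8) = 7/6.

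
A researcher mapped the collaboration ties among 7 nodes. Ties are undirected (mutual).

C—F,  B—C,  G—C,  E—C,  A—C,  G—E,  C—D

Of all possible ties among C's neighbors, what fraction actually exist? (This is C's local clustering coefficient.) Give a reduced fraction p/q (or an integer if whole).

1/15

C's neighbors: A, B, D, E, F, and G (k = 6).
Possible neighbor pairs: C(6,2) = 15. Edges among them: E–G → e = 1.
Clustering(C) = 1/15.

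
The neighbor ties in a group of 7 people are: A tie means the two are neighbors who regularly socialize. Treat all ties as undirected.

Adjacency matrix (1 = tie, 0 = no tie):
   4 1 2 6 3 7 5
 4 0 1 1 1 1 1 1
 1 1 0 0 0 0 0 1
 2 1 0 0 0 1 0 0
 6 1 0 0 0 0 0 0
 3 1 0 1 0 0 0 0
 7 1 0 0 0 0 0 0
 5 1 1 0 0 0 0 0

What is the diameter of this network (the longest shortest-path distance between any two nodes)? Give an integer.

2

Eccentricity of each node (its greatest distance to any other): 1:2, 2:2, 3:2, 4:1, 5:2, 6:2, 7:2.
The maximum eccentricity is 2, realized for instance by the pair 1–2 via 1 – 4 – 2. So the diameter is 2.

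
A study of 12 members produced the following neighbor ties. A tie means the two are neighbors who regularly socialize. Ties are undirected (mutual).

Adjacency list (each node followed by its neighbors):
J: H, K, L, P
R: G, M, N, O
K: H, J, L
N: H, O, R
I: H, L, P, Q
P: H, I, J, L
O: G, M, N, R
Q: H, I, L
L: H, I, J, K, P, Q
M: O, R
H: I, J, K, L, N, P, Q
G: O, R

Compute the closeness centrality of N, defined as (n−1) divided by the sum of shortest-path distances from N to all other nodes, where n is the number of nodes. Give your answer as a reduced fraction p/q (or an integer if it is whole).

Distances from N: G:2, H:1, I:2, J:2, K:2, L:2, M:2, O:1, P:2, Q:2, R:1. Sum = 19.
n = 12, so closeness = 11/19.

11/19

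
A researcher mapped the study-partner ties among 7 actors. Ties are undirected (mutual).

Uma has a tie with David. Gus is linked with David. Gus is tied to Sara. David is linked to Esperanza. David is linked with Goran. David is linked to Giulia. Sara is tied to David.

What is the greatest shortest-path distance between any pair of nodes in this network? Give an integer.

2

Eccentricity of each node (its greatest distance to any other): David:1, Esperanza:2, Giulia:2, Goran:2, Gus:2, Sara:2, Uma:2.
The maximum eccentricity is 2, realized for instance by the pair Sara–Giulia via Sara – David – Giulia. So the diameter is 2.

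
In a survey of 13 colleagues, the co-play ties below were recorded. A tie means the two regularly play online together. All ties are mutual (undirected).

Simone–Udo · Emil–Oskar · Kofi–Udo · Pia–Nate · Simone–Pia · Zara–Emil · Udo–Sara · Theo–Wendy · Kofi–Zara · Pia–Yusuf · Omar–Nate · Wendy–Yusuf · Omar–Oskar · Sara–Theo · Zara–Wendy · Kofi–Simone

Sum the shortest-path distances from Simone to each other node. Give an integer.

Distances from Simone: Emil:3, Kofi:1, Nate:2, Omar:3, Oskar:4, Pia:1, Sara:2, Theo:3, Udo:1, Wendy:3, Yusuf:2, Zara:2.
Sum = 3 + 1 + 2 + 3 + 4 + 1 + 2 + 3 + 1 + 3 + 2 + 2 = 27.

27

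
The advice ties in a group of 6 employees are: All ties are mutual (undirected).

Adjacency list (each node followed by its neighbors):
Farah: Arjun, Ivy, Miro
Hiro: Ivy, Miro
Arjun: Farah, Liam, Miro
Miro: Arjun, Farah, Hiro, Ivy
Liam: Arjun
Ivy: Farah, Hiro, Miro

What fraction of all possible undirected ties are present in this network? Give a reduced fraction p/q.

8/15

There are 8 edges and 6 nodes, so the maximum possible is C(6,2) = 15.
Density = 8/15.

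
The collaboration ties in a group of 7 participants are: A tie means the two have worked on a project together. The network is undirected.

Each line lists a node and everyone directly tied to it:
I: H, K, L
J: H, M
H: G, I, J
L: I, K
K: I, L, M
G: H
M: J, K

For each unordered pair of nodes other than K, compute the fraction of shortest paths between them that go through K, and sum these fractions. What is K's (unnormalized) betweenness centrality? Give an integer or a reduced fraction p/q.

5/2

Pairs whose geodesics pass through K — I–M: 1; L–J: 1/2; L–M: 1.
All other pairs contribute 0.
Summing the contributions gives betweenness(K) = 5/2.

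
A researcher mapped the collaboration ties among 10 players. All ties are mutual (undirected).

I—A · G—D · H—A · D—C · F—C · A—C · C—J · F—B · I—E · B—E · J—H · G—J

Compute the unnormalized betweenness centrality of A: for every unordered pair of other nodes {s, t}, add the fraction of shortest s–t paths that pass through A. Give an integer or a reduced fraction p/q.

323/30

Pairs whose geodesics pass through A — G–I: 3/3; G–E: 3/5; J–I: 2/2; J–E: 2/3; I–H: 1; I–D: 1; I–C: 1; I–F: 1/2; H–D: 1/3; H–B: 2/3; H–E: 1; H–C: 1/2; H–F: 1/2; D–E: 1/2 … (+1 more pairs).
All other pairs contribute 0.
Summing the contributions gives betweenness(A) = 323/30.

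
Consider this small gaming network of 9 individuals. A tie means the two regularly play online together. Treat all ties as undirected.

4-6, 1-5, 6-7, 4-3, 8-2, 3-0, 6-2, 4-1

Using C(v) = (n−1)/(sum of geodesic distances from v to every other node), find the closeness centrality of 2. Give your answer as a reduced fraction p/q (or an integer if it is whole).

Distances from 2: 0:4, 1:3, 3:3, 4:2, 5:4, 6:1, 7:2, 8:1. Sum = 20.
n = 9, so closeness = 8/20 = 2/5.

2/5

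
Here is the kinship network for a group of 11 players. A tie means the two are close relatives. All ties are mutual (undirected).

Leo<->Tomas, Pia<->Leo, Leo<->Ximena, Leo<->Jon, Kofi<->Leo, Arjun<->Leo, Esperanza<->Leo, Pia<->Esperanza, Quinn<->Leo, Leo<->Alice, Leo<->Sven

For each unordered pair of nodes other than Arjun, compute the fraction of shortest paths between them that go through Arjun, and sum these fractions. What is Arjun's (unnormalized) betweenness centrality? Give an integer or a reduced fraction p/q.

0

No shortest path between any pair of other nodes passes through Arjun.
Summing the contributions gives betweenness(Arjun) = 0.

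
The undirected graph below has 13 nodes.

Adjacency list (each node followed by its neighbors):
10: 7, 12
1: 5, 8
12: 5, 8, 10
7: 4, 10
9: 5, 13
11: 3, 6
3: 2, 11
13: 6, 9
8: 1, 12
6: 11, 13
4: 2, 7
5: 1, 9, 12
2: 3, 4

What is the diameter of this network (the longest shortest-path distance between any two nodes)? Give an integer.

Eccentricity of each node (its greatest distance to any other): 1:6, 2:6, 3:6, 4:5, 5:5, 6:5, 7:5, 8:6, 9:5, 10:5, 11:6, 12:5, 13:5.
The maximum eccentricity is 6, realized for instance by the pair 11–8 via 11 – 6 – 13 – 9 – 5 – 1 – 8. So the diameter is 6.

6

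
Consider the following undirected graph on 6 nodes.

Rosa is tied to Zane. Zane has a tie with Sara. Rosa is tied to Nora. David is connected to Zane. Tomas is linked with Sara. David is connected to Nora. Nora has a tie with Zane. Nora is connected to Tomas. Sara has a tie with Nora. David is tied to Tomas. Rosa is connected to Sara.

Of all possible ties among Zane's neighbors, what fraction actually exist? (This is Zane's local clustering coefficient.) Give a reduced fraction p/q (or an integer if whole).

Zane's neighbors: David, Nora, Rosa, and Sara (k = 4).
Possible neighbor pairs: C(4,2) = 6. Edges among them: David–Nora, Nora–Rosa, Nora–Sara, Rosa–Sara → e = 4.
Clustering(Zane) = 4/6 = 2/3.

2/3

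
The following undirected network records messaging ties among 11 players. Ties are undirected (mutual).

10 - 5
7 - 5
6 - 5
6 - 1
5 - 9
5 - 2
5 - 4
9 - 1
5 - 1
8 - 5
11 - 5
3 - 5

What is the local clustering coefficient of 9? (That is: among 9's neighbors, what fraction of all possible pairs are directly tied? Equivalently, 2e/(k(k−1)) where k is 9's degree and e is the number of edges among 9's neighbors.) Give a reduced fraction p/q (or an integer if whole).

1

9's neighbors: 1 and 5 (k = 2).
Possible neighbor pairs: C(2,2) = 1. Edges among them: 1–5 → e = 1.
Clustering(9) = 1/1.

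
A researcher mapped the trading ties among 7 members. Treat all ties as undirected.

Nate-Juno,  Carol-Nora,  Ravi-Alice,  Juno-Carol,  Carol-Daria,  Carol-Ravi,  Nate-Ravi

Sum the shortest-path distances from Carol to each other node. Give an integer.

8

Distances from Carol: Alice:2, Daria:1, Juno:1, Nate:2, Nora:1, Ravi:1.
Sum = 2 + 1 + 1 + 2 + 1 + 1 = 8.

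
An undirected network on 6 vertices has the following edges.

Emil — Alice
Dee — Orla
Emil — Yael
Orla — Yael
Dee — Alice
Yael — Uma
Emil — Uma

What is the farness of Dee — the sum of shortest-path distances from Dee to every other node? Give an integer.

9

Distances from Dee: Alice:1, Emil:2, Orla:1, Uma:3, Yael:2.
Sum = 1 + 2 + 1 + 3 + 2 = 9.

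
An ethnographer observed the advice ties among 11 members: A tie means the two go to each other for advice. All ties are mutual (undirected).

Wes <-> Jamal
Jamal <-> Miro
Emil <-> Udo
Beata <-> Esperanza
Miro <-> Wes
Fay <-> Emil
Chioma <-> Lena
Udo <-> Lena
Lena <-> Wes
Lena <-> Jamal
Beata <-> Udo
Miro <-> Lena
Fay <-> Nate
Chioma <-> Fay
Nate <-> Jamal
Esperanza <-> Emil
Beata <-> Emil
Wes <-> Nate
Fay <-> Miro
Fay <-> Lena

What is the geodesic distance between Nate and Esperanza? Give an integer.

One shortest route is Nate – Fay – Emil – Esperanza, which uses 3 edges, and at distance 2 from Nate we only reach {Chioma, Emil, Lena, Miro}, which does not include Esperanza. So d(Nate,Esperanza) = 3.

3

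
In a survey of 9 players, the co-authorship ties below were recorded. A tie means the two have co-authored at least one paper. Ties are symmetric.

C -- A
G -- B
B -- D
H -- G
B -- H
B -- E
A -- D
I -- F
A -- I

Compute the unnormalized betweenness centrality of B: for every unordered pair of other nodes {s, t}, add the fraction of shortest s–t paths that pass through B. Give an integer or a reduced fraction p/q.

17

Pairs whose geodesics pass through B — C–H: 1; C–G: 1; C–E: 1; H–E: 1; H–I: 1; H–F: 1; H–D: 1; H–A: 1; G–E: 1; G–I: 1; G–F: 1; G–D: 1; G–A: 1; E–I: 1 … (+3 more pairs).
All other pairs contribute 0.
Summing the contributions gives betweenness(B) = 17.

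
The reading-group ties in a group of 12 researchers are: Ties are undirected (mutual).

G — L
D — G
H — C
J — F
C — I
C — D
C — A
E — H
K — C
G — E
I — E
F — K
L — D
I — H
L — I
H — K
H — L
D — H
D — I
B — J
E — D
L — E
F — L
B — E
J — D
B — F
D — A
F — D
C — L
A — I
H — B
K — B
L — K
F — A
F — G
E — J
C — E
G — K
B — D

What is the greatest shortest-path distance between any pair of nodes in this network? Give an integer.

Eccentricity of each node (its greatest distance to any other): A:2, B:2, C:2, D:2, E:2, F:2, G:2, H:2, I:2, J:2, K:2, L:2.
The maximum eccentricity is 2, realized for instance by the pair E–F via E – J – F. So the diameter is 2.

2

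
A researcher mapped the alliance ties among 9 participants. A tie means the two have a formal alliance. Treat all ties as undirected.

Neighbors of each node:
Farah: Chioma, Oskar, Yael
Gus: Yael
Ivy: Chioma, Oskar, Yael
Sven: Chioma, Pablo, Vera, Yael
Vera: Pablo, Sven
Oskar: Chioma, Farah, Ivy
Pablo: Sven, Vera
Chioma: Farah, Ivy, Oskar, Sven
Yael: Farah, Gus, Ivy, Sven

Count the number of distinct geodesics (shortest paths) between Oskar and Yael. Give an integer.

2

The shortest distance is 2. The length-2 paths are: Oskar–Ivy–Yael; Oskar–Farah–Yael.
That gives 2 distinct shortest paths.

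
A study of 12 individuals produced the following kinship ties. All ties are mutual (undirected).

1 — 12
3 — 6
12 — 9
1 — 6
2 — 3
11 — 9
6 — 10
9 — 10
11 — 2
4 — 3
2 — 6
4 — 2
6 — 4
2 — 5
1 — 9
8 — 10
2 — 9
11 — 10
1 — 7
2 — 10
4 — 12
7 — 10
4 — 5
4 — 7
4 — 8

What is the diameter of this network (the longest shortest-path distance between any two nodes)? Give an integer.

Eccentricity of each node (its greatest distance to any other): 1:3, 2:2, 3:2, 4:2, 5:3, 6:2, 7:2, 8:3, 9:2, 10:2, 11:2, 12:2.
The maximum eccentricity is 3, realized for instance by the pair 1–5 via 1 – 12 – 4 – 5. So the diameter is 3.

3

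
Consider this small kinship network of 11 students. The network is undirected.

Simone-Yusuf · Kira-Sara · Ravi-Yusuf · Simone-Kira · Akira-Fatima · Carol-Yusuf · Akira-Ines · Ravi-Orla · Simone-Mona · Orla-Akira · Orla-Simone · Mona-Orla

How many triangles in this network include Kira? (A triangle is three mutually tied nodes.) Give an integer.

0

Kira's neighbors are Sara and Simone, but none of them are tied to each other, so no triangle contains Kira.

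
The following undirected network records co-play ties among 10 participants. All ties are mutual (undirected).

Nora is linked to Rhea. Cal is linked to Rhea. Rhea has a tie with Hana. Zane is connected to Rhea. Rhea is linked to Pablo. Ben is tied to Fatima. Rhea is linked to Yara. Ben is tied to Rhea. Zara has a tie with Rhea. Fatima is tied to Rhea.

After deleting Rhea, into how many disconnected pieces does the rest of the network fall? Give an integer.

8

Without Rhea, the remaining ties split the others into: {Yara}; {Ben, Fatima}; {Cal}; {Zara}; {Pablo}; {Zane}; {Hana}; {Nora}.
That's 8 separate components.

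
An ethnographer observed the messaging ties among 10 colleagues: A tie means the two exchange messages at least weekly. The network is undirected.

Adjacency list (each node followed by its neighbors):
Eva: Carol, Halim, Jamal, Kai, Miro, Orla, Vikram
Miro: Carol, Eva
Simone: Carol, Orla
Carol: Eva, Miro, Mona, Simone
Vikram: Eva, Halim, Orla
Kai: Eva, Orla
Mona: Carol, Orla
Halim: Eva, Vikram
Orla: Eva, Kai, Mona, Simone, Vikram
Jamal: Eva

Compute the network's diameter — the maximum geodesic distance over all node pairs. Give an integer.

Eccentricity of each node (its greatest distance to any other): Carol:2, Eva:2, Halim:3, Jamal:3, Kai:2, Miro:2, Mona:3, Orla:2, Simone:3, Vikram:2.
The maximum eccentricity is 3, realized for instance by the pair Jamal–Simone via Jamal – Eva – Orla – Simone. So the diameter is 3.

3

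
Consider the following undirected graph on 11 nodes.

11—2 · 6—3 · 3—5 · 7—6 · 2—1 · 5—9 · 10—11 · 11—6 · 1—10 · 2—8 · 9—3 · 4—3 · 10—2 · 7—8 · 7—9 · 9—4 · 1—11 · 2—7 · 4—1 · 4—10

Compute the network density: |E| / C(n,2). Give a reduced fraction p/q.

4/11

There are 20 edges and 11 nodes, so the maximum possible is C(11,2) = 55.
Density = 20/55 = 4/11.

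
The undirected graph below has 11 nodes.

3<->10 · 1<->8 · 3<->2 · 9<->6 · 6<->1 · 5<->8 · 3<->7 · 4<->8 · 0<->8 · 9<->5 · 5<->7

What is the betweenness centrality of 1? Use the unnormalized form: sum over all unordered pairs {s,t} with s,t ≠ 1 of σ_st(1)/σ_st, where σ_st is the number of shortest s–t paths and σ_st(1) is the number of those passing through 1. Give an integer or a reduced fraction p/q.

Pairs whose geodesics pass through 1 — 4–6: 1; 0–6: 1; 8–6: 1.
All other pairs contribute 0.
Summing the contributions gives betweenness(1) = 3.

3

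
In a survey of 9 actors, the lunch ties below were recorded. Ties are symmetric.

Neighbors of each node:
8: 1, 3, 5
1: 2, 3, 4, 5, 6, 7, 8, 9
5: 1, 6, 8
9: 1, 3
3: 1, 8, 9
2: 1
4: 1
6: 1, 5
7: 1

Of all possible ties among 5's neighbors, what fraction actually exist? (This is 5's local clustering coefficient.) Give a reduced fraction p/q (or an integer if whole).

5's neighbors: 1, 6, and 8 (k = 3).
Possible neighbor pairs: C(3,2) = 3. Edges among them: 1–6, 1–8 → e = 2.
Clustering(5) = 2/3.

2/3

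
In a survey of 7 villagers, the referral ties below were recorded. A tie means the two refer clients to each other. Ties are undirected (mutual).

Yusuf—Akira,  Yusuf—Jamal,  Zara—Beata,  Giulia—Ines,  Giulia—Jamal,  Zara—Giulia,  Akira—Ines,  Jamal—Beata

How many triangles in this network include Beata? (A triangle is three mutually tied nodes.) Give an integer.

0

Beata's neighbors are Jamal and Zara, but none of them are tied to each other, so no triangle contains Beata.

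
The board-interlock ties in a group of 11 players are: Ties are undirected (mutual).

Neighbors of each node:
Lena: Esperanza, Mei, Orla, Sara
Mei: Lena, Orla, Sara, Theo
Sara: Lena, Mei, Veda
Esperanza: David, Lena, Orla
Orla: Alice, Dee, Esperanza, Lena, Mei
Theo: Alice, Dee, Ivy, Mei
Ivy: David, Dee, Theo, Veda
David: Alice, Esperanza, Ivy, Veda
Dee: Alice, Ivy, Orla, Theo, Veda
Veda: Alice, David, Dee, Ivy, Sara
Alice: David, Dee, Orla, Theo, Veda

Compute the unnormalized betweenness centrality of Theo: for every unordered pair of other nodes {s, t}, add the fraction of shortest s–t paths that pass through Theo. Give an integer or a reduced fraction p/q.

17/6

Pairs whose geodesics pass through Theo — David–Mei: 2/6; Mei–Alice: 1/2; Mei–Dee: 1/2; Mei–Ivy: 1; Lena–Ivy: 1/4; Alice–Ivy: 1/4.
All other pairs contribute 0.
Summing the contributions gives betweenness(Theo) = 17/6.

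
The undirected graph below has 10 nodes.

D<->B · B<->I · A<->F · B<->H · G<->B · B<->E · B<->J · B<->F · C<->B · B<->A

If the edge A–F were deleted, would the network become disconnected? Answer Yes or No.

Even without that edge, A still reaches F via A – B – F, so the network stays connected. Not a bridge.

No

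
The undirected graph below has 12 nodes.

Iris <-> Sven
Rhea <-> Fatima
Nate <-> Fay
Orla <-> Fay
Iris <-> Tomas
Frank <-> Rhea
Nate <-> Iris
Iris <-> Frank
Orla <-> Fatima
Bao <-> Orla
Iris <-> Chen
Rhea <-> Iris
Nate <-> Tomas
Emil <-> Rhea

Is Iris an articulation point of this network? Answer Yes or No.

Removing Iris leaves {Bao, Emil, Fatima, Fay, Frank, Nate, Orla, Rhea, and Tomas} with no path to {Sven}, so the network splits into 3 components. Iris is a cut vertex.

Yes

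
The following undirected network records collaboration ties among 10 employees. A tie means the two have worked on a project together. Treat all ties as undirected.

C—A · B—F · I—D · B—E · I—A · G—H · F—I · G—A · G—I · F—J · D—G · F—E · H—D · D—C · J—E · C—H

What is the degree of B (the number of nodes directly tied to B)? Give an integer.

2

B is directly tied to E and F. That is 2 neighbors, so the degree of B is 2.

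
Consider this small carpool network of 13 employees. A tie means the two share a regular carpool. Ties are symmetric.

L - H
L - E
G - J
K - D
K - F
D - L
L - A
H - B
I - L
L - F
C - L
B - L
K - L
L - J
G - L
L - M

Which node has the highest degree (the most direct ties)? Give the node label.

Degrees — A:1, B:2, C:1, D:2, E:1, F:2, G:2, H:2, I:1, J:2, K:3, L:12, M:1.
The maximum is 12, attained only by L.

L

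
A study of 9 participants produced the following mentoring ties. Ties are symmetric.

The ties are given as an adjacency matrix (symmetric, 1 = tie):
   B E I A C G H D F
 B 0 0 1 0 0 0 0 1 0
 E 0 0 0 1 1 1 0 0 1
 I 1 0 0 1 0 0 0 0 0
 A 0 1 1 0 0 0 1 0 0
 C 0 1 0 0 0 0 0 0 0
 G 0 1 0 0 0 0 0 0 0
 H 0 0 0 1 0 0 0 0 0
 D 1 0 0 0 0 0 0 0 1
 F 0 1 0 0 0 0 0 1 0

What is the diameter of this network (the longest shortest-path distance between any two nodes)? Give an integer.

4

Eccentricity of each node (its greatest distance to any other): A:3, B:4, C:4, D:4, E:3, F:3, G:4, H:4, I:3.
The maximum eccentricity is 4, realized for instance by the pair B–C via B – D – F – E – C. So the diameter is 4.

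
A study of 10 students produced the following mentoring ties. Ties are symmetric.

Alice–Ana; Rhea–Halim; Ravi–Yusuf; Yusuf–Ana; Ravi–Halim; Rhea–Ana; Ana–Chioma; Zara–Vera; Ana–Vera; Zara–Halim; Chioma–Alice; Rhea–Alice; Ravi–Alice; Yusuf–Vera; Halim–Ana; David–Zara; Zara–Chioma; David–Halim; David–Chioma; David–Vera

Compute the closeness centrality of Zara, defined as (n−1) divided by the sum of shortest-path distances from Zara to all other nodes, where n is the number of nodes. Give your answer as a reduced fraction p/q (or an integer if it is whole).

9/14

Distances from Zara: Alice:2, Ana:2, Chioma:1, David:1, Halim:1, Ravi:2, Rhea:2, Vera:1, Yusuf:2. Sum = 14.
n = 10, so closeness = 9/14.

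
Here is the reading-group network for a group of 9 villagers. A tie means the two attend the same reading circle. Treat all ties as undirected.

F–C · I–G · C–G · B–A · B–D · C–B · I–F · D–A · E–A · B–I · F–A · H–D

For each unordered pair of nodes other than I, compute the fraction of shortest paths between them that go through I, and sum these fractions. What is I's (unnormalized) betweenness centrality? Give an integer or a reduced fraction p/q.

10/3

Pairs whose geodesics pass through I — F–B: 1/3; F–G: 1/2; A–G: 2/4; E–G: 2/4; H–G: 1/2; D–G: 1/2; B–G: 1/2.
All other pairs contribute 0.
Summing the contributions gives betweenness(I) = 10/3.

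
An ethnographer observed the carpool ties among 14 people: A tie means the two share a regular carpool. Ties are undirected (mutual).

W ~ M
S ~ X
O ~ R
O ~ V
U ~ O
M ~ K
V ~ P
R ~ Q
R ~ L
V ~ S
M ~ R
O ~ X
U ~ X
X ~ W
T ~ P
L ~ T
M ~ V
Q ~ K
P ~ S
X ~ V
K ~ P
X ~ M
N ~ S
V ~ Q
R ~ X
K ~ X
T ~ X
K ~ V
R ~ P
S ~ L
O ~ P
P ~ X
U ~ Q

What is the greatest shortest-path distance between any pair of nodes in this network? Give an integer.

3

Eccentricity of each node (its greatest distance to any other): K:3, L:3, M:3, N:3, O:3, P:2, Q:3, R:3, S:2, T:3, U:3, V:2, W:3, X:2.
The maximum eccentricity is 3, realized for instance by the pair N–U via N – S – X – U. So the diameter is 3.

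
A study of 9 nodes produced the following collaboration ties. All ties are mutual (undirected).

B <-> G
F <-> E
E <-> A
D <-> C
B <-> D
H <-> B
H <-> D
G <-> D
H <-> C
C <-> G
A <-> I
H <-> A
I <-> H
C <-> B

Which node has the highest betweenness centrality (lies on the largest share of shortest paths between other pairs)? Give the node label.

H

Unnormalized betweenness of each node: A:12, B:5/3, C:5/3, D:5/3, E:7, F:0, G:0, H:16, I:0.
H has the largest value, 16, making it the main broker — the node through which the most shortest paths run.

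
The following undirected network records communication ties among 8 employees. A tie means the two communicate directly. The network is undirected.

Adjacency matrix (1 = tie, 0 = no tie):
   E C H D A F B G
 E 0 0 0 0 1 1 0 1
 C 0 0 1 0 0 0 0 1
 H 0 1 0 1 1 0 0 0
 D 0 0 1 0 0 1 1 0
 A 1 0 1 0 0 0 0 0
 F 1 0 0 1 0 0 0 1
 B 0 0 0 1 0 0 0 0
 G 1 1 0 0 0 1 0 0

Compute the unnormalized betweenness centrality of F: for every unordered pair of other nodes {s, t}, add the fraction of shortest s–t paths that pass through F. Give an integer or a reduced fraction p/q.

4

Pairs whose geodesics pass through F — E–D: 1; E–B: 1; D–G: 1; B–G: 1.
All other pairs contribute 0.
Summing the contributions gives betweenness(F) = 4.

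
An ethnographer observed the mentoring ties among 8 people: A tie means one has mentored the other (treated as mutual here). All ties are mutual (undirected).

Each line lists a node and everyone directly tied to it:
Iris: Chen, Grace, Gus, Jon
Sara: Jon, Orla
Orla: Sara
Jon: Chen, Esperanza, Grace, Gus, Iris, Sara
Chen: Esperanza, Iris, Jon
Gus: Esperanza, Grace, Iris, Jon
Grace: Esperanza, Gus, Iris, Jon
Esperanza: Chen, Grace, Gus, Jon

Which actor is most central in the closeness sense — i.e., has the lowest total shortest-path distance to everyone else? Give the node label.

Jon

Farness (sum of distances to all others) for each node — Chen:12, Esperanza:11, Grace:11, Gus:11, Iris:11, Jon:8, Orla:18, Sara:12.
The smallest farness is 8, for Jon, so Jon has the highest closeness.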